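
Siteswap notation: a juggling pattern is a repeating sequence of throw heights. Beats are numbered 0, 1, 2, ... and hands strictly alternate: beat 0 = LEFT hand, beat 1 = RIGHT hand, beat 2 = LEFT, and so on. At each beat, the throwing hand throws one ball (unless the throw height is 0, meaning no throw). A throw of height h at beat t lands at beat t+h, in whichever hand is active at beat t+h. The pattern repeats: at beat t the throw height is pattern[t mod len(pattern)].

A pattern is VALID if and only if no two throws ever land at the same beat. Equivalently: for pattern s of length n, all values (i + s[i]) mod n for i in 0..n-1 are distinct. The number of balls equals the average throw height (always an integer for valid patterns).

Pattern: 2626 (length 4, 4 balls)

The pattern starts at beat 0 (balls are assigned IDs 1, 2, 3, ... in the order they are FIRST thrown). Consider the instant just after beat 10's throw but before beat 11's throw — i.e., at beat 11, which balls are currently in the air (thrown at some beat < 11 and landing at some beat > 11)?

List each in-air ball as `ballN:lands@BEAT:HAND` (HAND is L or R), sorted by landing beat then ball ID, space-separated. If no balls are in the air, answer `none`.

Answer: ball1:lands@12:L ball2:lands@13:R ball3:lands@15:R

Derivation:
Beat 0 (L): throw ball1 h=2 -> lands@2:L; in-air after throw: [b1@2:L]
Beat 1 (R): throw ball2 h=6 -> lands@7:R; in-air after throw: [b1@2:L b2@7:R]
Beat 2 (L): throw ball1 h=2 -> lands@4:L; in-air after throw: [b1@4:L b2@7:R]
Beat 3 (R): throw ball3 h=6 -> lands@9:R; in-air after throw: [b1@4:L b2@7:R b3@9:R]
Beat 4 (L): throw ball1 h=2 -> lands@6:L; in-air after throw: [b1@6:L b2@7:R b3@9:R]
Beat 5 (R): throw ball4 h=6 -> lands@11:R; in-air after throw: [b1@6:L b2@7:R b3@9:R b4@11:R]
Beat 6 (L): throw ball1 h=2 -> lands@8:L; in-air after throw: [b2@7:R b1@8:L b3@9:R b4@11:R]
Beat 7 (R): throw ball2 h=6 -> lands@13:R; in-air after throw: [b1@8:L b3@9:R b4@11:R b2@13:R]
Beat 8 (L): throw ball1 h=2 -> lands@10:L; in-air after throw: [b3@9:R b1@10:L b4@11:R b2@13:R]
Beat 9 (R): throw ball3 h=6 -> lands@15:R; in-air after throw: [b1@10:L b4@11:R b2@13:R b3@15:R]
Beat 10 (L): throw ball1 h=2 -> lands@12:L; in-air after throw: [b4@11:R b1@12:L b2@13:R b3@15:R]
Beat 11 (R): throw ball4 h=6 -> lands@17:R; in-air after throw: [b1@12:L b2@13:R b3@15:R b4@17:R]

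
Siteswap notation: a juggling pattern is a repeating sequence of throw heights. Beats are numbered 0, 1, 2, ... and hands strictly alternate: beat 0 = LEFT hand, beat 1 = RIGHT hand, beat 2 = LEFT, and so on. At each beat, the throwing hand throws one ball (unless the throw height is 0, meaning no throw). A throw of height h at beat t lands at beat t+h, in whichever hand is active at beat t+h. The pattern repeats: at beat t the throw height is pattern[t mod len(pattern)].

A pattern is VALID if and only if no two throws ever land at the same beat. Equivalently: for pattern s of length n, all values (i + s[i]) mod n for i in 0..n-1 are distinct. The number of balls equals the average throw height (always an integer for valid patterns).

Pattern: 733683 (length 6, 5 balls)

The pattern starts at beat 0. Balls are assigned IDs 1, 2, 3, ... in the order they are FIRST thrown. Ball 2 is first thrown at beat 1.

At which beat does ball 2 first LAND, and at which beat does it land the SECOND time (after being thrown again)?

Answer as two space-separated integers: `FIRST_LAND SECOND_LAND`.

Beat 0 (L): throw ball1 h=7 -> lands@7:R; in-air after throw: [b1@7:R]
Beat 1 (R): throw ball2 h=3 -> lands@4:L; in-air after throw: [b2@4:L b1@7:R]
Beat 2 (L): throw ball3 h=3 -> lands@5:R; in-air after throw: [b2@4:L b3@5:R b1@7:R]
Beat 3 (R): throw ball4 h=6 -> lands@9:R; in-air after throw: [b2@4:L b3@5:R b1@7:R b4@9:R]
Beat 4 (L): throw ball2 h=8 -> lands@12:L; in-air after throw: [b3@5:R b1@7:R b4@9:R b2@12:L]
Beat 5 (R): throw ball3 h=3 -> lands@8:L; in-air after throw: [b1@7:R b3@8:L b4@9:R b2@12:L]
Beat 6 (L): throw ball5 h=7 -> lands@13:R; in-air after throw: [b1@7:R b3@8:L b4@9:R b2@12:L b5@13:R]
Beat 7 (R): throw ball1 h=3 -> lands@10:L; in-air after throw: [b3@8:L b4@9:R b1@10:L b2@12:L b5@13:R]
Beat 8 (L): throw ball3 h=3 -> lands@11:R; in-air after throw: [b4@9:R b1@10:L b3@11:R b2@12:L b5@13:R]
Beat 9 (R): throw ball4 h=6 -> lands@15:R; in-air after throw: [b1@10:L b3@11:R b2@12:L b5@13:R b4@15:R]
Beat 10 (L): throw ball1 h=8 -> lands@18:L; in-air after throw: [b3@11:R b2@12:L b5@13:R b4@15:R b1@18:L]
Beat 11 (R): throw ball3 h=3 -> lands@14:L; in-air after throw: [b2@12:L b5@13:R b3@14:L b4@15:R b1@18:L]
Beat 12 (L): throw ball2 h=7 -> lands@19:R; in-air after throw: [b5@13:R b3@14:L b4@15:R b1@18:L b2@19:R]
Ball 2: thrown@1 h=3 -> first land @4; rethrown@4 h=8 -> second land @12

Answer: 4 12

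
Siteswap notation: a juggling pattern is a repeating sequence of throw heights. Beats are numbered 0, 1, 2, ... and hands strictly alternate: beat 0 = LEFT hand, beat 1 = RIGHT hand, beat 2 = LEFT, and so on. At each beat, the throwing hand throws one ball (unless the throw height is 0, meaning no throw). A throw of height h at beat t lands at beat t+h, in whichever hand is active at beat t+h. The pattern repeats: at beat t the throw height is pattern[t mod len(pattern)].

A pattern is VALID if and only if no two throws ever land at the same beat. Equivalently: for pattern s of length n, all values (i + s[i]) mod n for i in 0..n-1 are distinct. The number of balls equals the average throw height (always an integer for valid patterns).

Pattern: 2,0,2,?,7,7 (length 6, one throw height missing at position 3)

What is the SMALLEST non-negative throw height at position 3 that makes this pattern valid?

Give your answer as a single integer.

i=0: (0 + 2) mod 6 = 2
i=1: (1 + 0) mod 6 = 1
i=2: (2 + 2) mod 6 = 4
i=3: s[i]=? (unknown)
i=4: (4 + 7) mod 6 = 5
i=5: (5 + 7) mod 6 = 0
Known residues: [0, 1, 2, 4, 5]; need a permutation of 0..5, so missing residue r = 3
Need (3 + s) mod 6 = 3; smallest s = (3 - 3) mod 6 = 0

Answer: 0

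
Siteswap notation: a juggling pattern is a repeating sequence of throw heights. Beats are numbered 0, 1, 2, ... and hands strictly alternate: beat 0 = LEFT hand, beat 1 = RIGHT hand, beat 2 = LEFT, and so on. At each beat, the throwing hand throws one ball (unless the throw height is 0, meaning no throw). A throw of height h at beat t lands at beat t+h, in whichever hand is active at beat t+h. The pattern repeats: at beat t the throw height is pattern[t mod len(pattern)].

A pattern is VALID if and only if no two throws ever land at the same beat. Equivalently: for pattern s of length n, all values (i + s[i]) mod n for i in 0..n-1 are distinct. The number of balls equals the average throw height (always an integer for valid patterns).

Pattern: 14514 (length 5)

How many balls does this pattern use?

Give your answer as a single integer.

Pattern = [1, 4, 5, 1, 4], length n = 5
  position 0: throw height = 1, running sum = 1
  position 1: throw height = 4, running sum = 5
  position 2: throw height = 5, running sum = 10
  position 3: throw height = 1, running sum = 11
  position 4: throw height = 4, running sum = 15
Total sum = 15; balls = sum / n = 15 / 5 = 3

Answer: 3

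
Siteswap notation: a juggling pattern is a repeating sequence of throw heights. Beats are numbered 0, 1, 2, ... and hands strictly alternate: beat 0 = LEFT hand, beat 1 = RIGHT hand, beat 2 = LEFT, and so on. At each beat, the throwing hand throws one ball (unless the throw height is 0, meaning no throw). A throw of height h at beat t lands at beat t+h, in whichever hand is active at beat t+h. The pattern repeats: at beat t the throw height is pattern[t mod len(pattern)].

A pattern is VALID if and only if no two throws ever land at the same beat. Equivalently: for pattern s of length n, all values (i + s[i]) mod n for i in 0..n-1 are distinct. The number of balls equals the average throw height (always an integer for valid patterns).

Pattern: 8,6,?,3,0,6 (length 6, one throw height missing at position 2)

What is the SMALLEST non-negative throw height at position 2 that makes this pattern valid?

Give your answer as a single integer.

Answer: 1

Derivation:
i=0: (0 + 8) mod 6 = 2
i=1: (1 + 6) mod 6 = 1
i=2: s[i]=? (unknown)
i=3: (3 + 3) mod 6 = 0
i=4: (4 + 0) mod 6 = 4
i=5: (5 + 6) mod 6 = 5
Known residues: [0, 1, 2, 4, 5]; need a permutation of 0..5, so missing residue r = 3
Need (2 + s) mod 6 = 3; smallest s = (3 - 2) mod 6 = 1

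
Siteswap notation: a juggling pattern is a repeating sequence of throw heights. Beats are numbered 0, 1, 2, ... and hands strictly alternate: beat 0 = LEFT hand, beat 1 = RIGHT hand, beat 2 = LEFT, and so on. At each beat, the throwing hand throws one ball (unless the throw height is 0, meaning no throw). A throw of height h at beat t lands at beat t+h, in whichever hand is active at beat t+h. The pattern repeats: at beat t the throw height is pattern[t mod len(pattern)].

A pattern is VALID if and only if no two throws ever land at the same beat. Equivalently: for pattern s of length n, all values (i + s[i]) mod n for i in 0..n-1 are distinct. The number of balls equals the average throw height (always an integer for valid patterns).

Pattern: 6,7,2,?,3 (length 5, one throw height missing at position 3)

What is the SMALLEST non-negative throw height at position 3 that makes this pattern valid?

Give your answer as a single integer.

Answer: 2

Derivation:
i=0: (0 + 6) mod 5 = 1
i=1: (1 + 7) mod 5 = 3
i=2: (2 + 2) mod 5 = 4
i=3: s[i]=? (unknown)
i=4: (4 + 3) mod 5 = 2
Known residues: [1, 2, 3, 4]; need a permutation of 0..4, so missing residue r = 0
Need (3 + s) mod 5 = 0; smallest s = (0 - 3) mod 5 = 2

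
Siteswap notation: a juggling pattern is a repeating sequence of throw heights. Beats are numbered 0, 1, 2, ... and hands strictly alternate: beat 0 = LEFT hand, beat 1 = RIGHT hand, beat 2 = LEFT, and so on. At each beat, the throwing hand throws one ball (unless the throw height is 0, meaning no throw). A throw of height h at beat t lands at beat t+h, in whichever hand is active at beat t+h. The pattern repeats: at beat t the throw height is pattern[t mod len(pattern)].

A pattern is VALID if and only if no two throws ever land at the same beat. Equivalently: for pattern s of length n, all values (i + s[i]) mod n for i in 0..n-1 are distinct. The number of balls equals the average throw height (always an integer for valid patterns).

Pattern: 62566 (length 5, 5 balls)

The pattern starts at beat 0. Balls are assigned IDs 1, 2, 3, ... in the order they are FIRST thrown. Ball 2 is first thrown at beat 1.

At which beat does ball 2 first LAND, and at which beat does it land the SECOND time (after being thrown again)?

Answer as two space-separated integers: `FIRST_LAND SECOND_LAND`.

Beat 0 (L): throw ball1 h=6 -> lands@6:L; in-air after throw: [b1@6:L]
Beat 1 (R): throw ball2 h=2 -> lands@3:R; in-air after throw: [b2@3:R b1@6:L]
Beat 2 (L): throw ball3 h=5 -> lands@7:R; in-air after throw: [b2@3:R b1@6:L b3@7:R]
Beat 3 (R): throw ball2 h=6 -> lands@9:R; in-air after throw: [b1@6:L b3@7:R b2@9:R]
Beat 4 (L): throw ball4 h=6 -> lands@10:L; in-air after throw: [b1@6:L b3@7:R b2@9:R b4@10:L]
Beat 5 (R): throw ball5 h=6 -> lands@11:R; in-air after throw: [b1@6:L b3@7:R b2@9:R b4@10:L b5@11:R]
Beat 6 (L): throw ball1 h=2 -> lands@8:L; in-air after throw: [b3@7:R b1@8:L b2@9:R b4@10:L b5@11:R]
Beat 7 (R): throw ball3 h=5 -> lands@12:L; in-air after throw: [b1@8:L b2@9:R b4@10:L b5@11:R b3@12:L]
Beat 8 (L): throw ball1 h=6 -> lands@14:L; in-air after throw: [b2@9:R b4@10:L b5@11:R b3@12:L b1@14:L]
Beat 9 (R): throw ball2 h=6 -> lands@15:R; in-air after throw: [b4@10:L b5@11:R b3@12:L b1@14:L b2@15:R]
Ball 2: thrown@1 h=2 -> first land @3; rethrown@3 h=6 -> second land @9

Answer: 3 9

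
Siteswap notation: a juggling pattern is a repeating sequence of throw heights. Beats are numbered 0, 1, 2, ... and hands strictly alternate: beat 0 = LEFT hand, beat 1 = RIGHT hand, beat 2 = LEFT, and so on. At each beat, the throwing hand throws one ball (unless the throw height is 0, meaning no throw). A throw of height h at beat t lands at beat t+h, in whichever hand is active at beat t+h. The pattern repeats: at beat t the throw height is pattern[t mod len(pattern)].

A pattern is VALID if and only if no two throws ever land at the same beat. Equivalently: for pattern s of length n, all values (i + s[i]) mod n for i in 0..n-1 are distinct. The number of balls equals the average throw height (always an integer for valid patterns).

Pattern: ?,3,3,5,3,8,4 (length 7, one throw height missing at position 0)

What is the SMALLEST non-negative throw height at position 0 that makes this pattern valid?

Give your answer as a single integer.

i=0: s[i]=? (unknown)
i=1: (1 + 3) mod 7 = 4
i=2: (2 + 3) mod 7 = 5
i=3: (3 + 5) mod 7 = 1
i=4: (4 + 3) mod 7 = 0
i=5: (5 + 8) mod 7 = 6
i=6: (6 + 4) mod 7 = 3
Known residues: [0, 1, 3, 4, 5, 6]; need a permutation of 0..6, so missing residue r = 2
Need (0 + s) mod 7 = 2; smallest s = (2 - 0) mod 7 = 2

Answer: 2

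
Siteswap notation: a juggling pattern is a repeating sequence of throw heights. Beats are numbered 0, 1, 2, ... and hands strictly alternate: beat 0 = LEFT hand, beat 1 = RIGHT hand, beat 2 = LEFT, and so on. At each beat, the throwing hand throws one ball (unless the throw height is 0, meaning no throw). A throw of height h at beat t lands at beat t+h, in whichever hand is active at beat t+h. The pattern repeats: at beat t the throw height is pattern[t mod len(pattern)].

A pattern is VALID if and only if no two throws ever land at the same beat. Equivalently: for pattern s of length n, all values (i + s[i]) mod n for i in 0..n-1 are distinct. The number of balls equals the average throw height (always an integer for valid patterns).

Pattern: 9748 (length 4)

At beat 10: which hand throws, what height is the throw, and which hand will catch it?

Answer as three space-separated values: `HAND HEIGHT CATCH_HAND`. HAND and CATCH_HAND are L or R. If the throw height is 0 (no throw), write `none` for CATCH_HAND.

Answer: L 4 L

Derivation:
Beat 10: 10 mod 2 = 0, so hand = L
Throw height = pattern[10 mod 4] = pattern[2] = 4
Lands at beat 10+4=14, 14 mod 2 = 0, so catch hand = L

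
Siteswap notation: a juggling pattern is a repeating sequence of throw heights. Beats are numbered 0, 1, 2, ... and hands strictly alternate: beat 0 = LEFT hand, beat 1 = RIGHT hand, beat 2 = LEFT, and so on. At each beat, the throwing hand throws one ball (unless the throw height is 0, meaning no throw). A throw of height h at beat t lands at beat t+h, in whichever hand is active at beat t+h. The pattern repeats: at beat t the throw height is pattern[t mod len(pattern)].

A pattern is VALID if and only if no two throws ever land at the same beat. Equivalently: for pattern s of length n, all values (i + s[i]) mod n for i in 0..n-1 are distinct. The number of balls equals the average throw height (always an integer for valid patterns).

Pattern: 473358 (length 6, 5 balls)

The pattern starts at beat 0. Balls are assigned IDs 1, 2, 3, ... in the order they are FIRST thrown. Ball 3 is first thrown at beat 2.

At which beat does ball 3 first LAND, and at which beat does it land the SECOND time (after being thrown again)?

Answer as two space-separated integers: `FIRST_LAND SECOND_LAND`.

Beat 0 (L): throw ball1 h=4 -> lands@4:L; in-air after throw: [b1@4:L]
Beat 1 (R): throw ball2 h=7 -> lands@8:L; in-air after throw: [b1@4:L b2@8:L]
Beat 2 (L): throw ball3 h=3 -> lands@5:R; in-air after throw: [b1@4:L b3@5:R b2@8:L]
Beat 3 (R): throw ball4 h=3 -> lands@6:L; in-air after throw: [b1@4:L b3@5:R b4@6:L b2@8:L]
Beat 4 (L): throw ball1 h=5 -> lands@9:R; in-air after throw: [b3@5:R b4@6:L b2@8:L b1@9:R]
Beat 5 (R): throw ball3 h=8 -> lands@13:R; in-air after throw: [b4@6:L b2@8:L b1@9:R b3@13:R]
Beat 6 (L): throw ball4 h=4 -> lands@10:L; in-air after throw: [b2@8:L b1@9:R b4@10:L b3@13:R]
Beat 7 (R): throw ball5 h=7 -> lands@14:L; in-air after throw: [b2@8:L b1@9:R b4@10:L b3@13:R b5@14:L]
Beat 8 (L): throw ball2 h=3 -> lands@11:R; in-air after throw: [b1@9:R b4@10:L b2@11:R b3@13:R b5@14:L]
Beat 9 (R): throw ball1 h=3 -> lands@12:L; in-air after throw: [b4@10:L b2@11:R b1@12:L b3@13:R b5@14:L]
Beat 10 (L): throw ball4 h=5 -> lands@15:R; in-air after throw: [b2@11:R b1@12:L b3@13:R b5@14:L b4@15:R]
Beat 11 (R): throw ball2 h=8 -> lands@19:R; in-air after throw: [b1@12:L b3@13:R b5@14:L b4@15:R b2@19:R]
Beat 12 (L): throw ball1 h=4 -> lands@16:L; in-air after throw: [b3@13:R b5@14:L b4@15:R b1@16:L b2@19:R]
Beat 13 (R): throw ball3 h=7 -> lands@20:L; in-air after throw: [b5@14:L b4@15:R b1@16:L b2@19:R b3@20:L]
Ball 3: thrown@2 h=3 -> first land @5; rethrown@5 h=8 -> second land @13

Answer: 5 13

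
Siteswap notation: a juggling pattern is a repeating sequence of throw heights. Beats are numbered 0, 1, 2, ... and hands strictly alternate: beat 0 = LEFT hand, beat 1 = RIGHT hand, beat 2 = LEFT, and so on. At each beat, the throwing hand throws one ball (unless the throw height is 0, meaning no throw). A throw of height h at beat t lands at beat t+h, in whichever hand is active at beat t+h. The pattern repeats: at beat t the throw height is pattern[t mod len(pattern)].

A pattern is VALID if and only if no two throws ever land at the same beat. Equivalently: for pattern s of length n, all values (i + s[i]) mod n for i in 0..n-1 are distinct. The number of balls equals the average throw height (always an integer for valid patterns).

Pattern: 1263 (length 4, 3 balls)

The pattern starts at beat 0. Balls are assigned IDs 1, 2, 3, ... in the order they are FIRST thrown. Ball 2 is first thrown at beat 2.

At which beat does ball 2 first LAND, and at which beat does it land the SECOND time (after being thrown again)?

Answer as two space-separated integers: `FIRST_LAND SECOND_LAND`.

Answer: 8 9

Derivation:
Beat 0 (L): throw ball1 h=1 -> lands@1:R; in-air after throw: [b1@1:R]
Beat 1 (R): throw ball1 h=2 -> lands@3:R; in-air after throw: [b1@3:R]
Beat 2 (L): throw ball2 h=6 -> lands@8:L; in-air after throw: [b1@3:R b2@8:L]
Beat 3 (R): throw ball1 h=3 -> lands@6:L; in-air after throw: [b1@6:L b2@8:L]
Beat 4 (L): throw ball3 h=1 -> lands@5:R; in-air after throw: [b3@5:R b1@6:L b2@8:L]
Beat 5 (R): throw ball3 h=2 -> lands@7:R; in-air after throw: [b1@6:L b3@7:R b2@8:L]
Beat 6 (L): throw ball1 h=6 -> lands@12:L; in-air after throw: [b3@7:R b2@8:L b1@12:L]
Beat 7 (R): throw ball3 h=3 -> lands@10:L; in-air after throw: [b2@8:L b3@10:L b1@12:L]
Beat 8 (L): throw ball2 h=1 -> lands@9:R; in-air after throw: [b2@9:R b3@10:L b1@12:L]
Beat 9 (R): throw ball2 h=2 -> lands@11:R; in-air after throw: [b3@10:L b2@11:R b1@12:L]
Ball 2: thrown@2 h=6 -> first land @8; rethrown@8 h=1 -> second land @9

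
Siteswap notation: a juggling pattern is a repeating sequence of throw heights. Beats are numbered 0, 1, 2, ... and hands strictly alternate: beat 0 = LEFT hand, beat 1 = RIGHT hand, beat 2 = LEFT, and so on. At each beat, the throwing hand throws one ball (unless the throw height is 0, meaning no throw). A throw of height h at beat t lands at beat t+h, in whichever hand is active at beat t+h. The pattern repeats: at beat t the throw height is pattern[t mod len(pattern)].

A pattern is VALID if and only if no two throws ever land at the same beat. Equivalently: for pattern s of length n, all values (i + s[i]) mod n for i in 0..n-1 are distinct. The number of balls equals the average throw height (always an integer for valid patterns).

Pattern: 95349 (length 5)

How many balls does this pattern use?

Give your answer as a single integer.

Answer: 6

Derivation:
Pattern = [9, 5, 3, 4, 9], length n = 5
  position 0: throw height = 9, running sum = 9
  position 1: throw height = 5, running sum = 14
  position 2: throw height = 3, running sum = 17
  position 3: throw height = 4, running sum = 21
  position 4: throw height = 9, running sum = 30
Total sum = 30; balls = sum / n = 30 / 5 = 6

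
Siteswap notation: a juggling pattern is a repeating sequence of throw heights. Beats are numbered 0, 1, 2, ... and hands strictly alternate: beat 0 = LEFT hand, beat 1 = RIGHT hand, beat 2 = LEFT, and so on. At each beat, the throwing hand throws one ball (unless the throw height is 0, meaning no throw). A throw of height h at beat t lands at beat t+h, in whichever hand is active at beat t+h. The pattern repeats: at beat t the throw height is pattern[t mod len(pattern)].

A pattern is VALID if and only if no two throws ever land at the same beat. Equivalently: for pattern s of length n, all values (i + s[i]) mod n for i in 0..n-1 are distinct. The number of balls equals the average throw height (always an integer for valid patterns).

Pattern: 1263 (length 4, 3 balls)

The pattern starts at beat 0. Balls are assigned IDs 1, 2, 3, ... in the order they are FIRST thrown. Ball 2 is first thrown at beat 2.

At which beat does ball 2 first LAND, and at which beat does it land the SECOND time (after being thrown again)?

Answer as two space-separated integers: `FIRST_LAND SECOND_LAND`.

Beat 0 (L): throw ball1 h=1 -> lands@1:R; in-air after throw: [b1@1:R]
Beat 1 (R): throw ball1 h=2 -> lands@3:R; in-air after throw: [b1@3:R]
Beat 2 (L): throw ball2 h=6 -> lands@8:L; in-air after throw: [b1@3:R b2@8:L]
Beat 3 (R): throw ball1 h=3 -> lands@6:L; in-air after throw: [b1@6:L b2@8:L]
Beat 4 (L): throw ball3 h=1 -> lands@5:R; in-air after throw: [b3@5:R b1@6:L b2@8:L]
Beat 5 (R): throw ball3 h=2 -> lands@7:R; in-air after throw: [b1@6:L b3@7:R b2@8:L]
Beat 6 (L): throw ball1 h=6 -> lands@12:L; in-air after throw: [b3@7:R b2@8:L b1@12:L]
Beat 7 (R): throw ball3 h=3 -> lands@10:L; in-air after throw: [b2@8:L b3@10:L b1@12:L]
Beat 8 (L): throw ball2 h=1 -> lands@9:R; in-air after throw: [b2@9:R b3@10:L b1@12:L]
Beat 9 (R): throw ball2 h=2 -> lands@11:R; in-air after throw: [b3@10:L b2@11:R b1@12:L]
Ball 2: thrown@2 h=6 -> first land @8; rethrown@8 h=1 -> second land @9

Answer: 8 9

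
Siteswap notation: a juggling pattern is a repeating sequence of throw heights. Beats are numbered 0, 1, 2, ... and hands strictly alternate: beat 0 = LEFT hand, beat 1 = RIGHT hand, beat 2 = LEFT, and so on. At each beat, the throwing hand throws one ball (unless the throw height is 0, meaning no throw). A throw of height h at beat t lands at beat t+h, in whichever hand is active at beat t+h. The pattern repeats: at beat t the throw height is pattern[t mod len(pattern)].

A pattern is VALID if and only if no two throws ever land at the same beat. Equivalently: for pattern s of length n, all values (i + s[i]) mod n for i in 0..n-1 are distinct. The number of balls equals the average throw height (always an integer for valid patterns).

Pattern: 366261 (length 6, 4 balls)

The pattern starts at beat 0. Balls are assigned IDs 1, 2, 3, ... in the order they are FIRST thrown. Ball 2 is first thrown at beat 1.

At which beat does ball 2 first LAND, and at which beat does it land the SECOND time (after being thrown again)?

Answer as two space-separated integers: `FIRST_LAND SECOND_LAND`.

Beat 0 (L): throw ball1 h=3 -> lands@3:R; in-air after throw: [b1@3:R]
Beat 1 (R): throw ball2 h=6 -> lands@7:R; in-air after throw: [b1@3:R b2@7:R]
Beat 2 (L): throw ball3 h=6 -> lands@8:L; in-air after throw: [b1@3:R b2@7:R b3@8:L]
Beat 3 (R): throw ball1 h=2 -> lands@5:R; in-air after throw: [b1@5:R b2@7:R b3@8:L]
Beat 4 (L): throw ball4 h=6 -> lands@10:L; in-air after throw: [b1@5:R b2@7:R b3@8:L b4@10:L]
Beat 5 (R): throw ball1 h=1 -> lands@6:L; in-air after throw: [b1@6:L b2@7:R b3@8:L b4@10:L]
Beat 6 (L): throw ball1 h=3 -> lands@9:R; in-air after throw: [b2@7:R b3@8:L b1@9:R b4@10:L]
Beat 7 (R): throw ball2 h=6 -> lands@13:R; in-air after throw: [b3@8:L b1@9:R b4@10:L b2@13:R]
Beat 8 (L): throw ball3 h=6 -> lands@14:L; in-air after throw: [b1@9:R b4@10:L b2@13:R b3@14:L]
Beat 9 (R): throw ball1 h=2 -> lands@11:R; in-air after throw: [b4@10:L b1@11:R b2@13:R b3@14:L]
Beat 10 (L): throw ball4 h=6 -> lands@16:L; in-air after throw: [b1@11:R b2@13:R b3@14:L b4@16:L]
Beat 11 (R): throw ball1 h=1 -> lands@12:L; in-air after throw: [b1@12:L b2@13:R b3@14:L b4@16:L]
Beat 12 (L): throw ball1 h=3 -> lands@15:R; in-air after throw: [b2@13:R b3@14:L b1@15:R b4@16:L]
Beat 13 (R): throw ball2 h=6 -> lands@19:R; in-air after throw: [b3@14:L b1@15:R b4@16:L b2@19:R]
Ball 2: thrown@1 h=6 -> first land @7; rethrown@7 h=6 -> second land @13

Answer: 7 13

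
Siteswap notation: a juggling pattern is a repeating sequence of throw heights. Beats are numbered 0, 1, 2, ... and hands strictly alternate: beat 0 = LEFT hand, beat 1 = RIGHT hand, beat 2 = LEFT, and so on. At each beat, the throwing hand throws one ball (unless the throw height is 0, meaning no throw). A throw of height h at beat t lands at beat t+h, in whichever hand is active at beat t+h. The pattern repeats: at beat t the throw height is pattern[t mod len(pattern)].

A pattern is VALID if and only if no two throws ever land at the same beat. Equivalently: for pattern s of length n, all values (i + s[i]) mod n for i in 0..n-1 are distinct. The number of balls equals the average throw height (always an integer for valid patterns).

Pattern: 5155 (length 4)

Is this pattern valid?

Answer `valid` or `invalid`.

i=0: (i + s[i]) mod n = (0 + 5) mod 4 = 1
i=1: (i + s[i]) mod n = (1 + 1) mod 4 = 2
i=2: (i + s[i]) mod n = (2 + 5) mod 4 = 3
i=3: (i + s[i]) mod n = (3 + 5) mod 4 = 0
Residues: [1, 2, 3, 0], distinct: True

Answer: valid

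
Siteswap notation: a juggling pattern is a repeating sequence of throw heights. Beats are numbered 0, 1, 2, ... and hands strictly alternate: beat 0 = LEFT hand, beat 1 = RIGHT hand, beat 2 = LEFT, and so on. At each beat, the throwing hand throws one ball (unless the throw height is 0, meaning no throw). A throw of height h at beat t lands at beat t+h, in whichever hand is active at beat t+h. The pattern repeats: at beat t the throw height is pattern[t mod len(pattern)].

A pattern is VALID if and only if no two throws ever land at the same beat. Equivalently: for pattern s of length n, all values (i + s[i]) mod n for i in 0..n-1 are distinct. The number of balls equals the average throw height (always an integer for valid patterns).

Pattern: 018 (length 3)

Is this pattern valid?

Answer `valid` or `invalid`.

i=0: (i + s[i]) mod n = (0 + 0) mod 3 = 0
i=1: (i + s[i]) mod n = (1 + 1) mod 3 = 2
i=2: (i + s[i]) mod n = (2 + 8) mod 3 = 1
Residues: [0, 2, 1], distinct: True

Answer: valid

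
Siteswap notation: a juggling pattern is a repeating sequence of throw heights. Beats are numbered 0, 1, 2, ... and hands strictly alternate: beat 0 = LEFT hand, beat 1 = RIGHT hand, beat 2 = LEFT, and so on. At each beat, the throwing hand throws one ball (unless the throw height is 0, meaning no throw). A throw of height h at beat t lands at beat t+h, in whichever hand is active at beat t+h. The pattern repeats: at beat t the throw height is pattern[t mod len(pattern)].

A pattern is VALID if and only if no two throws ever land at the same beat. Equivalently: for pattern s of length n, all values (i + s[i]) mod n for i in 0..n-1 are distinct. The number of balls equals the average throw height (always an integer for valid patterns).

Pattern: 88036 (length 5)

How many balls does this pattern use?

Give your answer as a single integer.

Pattern = [8, 8, 0, 3, 6], length n = 5
  position 0: throw height = 8, running sum = 8
  position 1: throw height = 8, running sum = 16
  position 2: throw height = 0, running sum = 16
  position 3: throw height = 3, running sum = 19
  position 4: throw height = 6, running sum = 25
Total sum = 25; balls = sum / n = 25 / 5 = 5

Answer: 5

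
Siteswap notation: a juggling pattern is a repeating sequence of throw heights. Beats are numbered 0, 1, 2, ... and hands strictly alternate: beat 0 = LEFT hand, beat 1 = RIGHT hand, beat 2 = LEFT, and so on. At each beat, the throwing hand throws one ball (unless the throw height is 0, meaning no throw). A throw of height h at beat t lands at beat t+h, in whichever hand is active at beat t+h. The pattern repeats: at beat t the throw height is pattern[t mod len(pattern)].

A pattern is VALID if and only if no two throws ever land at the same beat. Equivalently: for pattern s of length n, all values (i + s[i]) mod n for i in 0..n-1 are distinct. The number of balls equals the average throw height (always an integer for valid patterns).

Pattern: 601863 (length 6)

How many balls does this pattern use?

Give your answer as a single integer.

Answer: 4

Derivation:
Pattern = [6, 0, 1, 8, 6, 3], length n = 6
  position 0: throw height = 6, running sum = 6
  position 1: throw height = 0, running sum = 6
  position 2: throw height = 1, running sum = 7
  position 3: throw height = 8, running sum = 15
  position 4: throw height = 6, running sum = 21
  position 5: throw height = 3, running sum = 24
Total sum = 24; balls = sum / n = 24 / 6 = 4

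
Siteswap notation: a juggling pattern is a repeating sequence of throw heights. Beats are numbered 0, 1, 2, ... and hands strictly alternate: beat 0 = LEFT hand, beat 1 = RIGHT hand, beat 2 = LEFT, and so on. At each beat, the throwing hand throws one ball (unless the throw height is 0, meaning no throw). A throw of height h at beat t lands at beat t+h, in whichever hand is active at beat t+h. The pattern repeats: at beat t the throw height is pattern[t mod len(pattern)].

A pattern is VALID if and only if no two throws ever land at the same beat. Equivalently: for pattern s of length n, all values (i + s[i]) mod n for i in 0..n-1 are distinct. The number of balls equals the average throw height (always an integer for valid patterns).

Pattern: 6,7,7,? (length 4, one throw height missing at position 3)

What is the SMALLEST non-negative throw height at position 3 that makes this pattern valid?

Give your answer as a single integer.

Answer: 0

Derivation:
i=0: (0 + 6) mod 4 = 2
i=1: (1 + 7) mod 4 = 0
i=2: (2 + 7) mod 4 = 1
i=3: s[i]=? (unknown)
Known residues: [0, 1, 2]; need a permutation of 0..3, so missing residue r = 3
Need (3 + s) mod 4 = 3; smallest s = (3 - 3) mod 4 = 0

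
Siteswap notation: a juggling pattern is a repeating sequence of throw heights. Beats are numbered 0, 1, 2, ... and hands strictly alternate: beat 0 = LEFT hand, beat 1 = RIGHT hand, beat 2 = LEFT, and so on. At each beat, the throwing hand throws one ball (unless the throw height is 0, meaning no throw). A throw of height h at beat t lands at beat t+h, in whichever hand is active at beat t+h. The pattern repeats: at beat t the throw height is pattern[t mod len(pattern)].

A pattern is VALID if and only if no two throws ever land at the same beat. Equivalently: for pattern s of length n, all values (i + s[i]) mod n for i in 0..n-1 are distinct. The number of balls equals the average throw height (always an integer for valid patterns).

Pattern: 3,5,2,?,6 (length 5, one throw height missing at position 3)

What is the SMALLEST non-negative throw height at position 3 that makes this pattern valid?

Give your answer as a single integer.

i=0: (0 + 3) mod 5 = 3
i=1: (1 + 5) mod 5 = 1
i=2: (2 + 2) mod 5 = 4
i=3: s[i]=? (unknown)
i=4: (4 + 6) mod 5 = 0
Known residues: [0, 1, 3, 4]; need a permutation of 0..4, so missing residue r = 2
Need (3 + s) mod 5 = 2; smallest s = (2 - 3) mod 5 = 4

Answer: 4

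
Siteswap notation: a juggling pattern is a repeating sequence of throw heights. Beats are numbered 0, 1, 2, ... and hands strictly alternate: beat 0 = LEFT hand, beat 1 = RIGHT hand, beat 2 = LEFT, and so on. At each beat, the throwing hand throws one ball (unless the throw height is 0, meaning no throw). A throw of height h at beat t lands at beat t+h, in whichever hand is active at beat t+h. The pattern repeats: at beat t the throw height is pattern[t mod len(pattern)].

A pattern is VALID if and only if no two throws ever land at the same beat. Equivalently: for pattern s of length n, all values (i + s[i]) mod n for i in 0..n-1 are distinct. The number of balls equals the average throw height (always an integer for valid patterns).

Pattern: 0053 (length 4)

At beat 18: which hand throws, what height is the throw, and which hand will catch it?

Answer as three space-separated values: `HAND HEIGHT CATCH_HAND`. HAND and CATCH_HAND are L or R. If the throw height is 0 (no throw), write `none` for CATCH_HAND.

Beat 18: 18 mod 2 = 0, so hand = L
Throw height = pattern[18 mod 4] = pattern[2] = 5
Lands at beat 18+5=23, 23 mod 2 = 1, so catch hand = R

Answer: L 5 R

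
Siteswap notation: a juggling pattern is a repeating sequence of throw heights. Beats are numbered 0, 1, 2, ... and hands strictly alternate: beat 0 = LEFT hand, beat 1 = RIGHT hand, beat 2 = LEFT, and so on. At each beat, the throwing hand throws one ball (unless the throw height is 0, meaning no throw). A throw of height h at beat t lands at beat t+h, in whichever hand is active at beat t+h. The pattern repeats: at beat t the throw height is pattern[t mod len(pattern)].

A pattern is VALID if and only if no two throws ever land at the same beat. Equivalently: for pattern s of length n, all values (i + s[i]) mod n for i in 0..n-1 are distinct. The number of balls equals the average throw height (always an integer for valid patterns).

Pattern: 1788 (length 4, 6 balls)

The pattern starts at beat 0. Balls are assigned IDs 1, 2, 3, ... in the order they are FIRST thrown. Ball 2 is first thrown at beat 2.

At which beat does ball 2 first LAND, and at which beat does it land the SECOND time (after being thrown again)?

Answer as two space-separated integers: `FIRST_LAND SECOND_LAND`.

Answer: 10 18

Derivation:
Beat 0 (L): throw ball1 h=1 -> lands@1:R; in-air after throw: [b1@1:R]
Beat 1 (R): throw ball1 h=7 -> lands@8:L; in-air after throw: [b1@8:L]
Beat 2 (L): throw ball2 h=8 -> lands@10:L; in-air after throw: [b1@8:L b2@10:L]
Beat 3 (R): throw ball3 h=8 -> lands@11:R; in-air after throw: [b1@8:L b2@10:L b3@11:R]
Beat 4 (L): throw ball4 h=1 -> lands@5:R; in-air after throw: [b4@5:R b1@8:L b2@10:L b3@11:R]
Beat 5 (R): throw ball4 h=7 -> lands@12:L; in-air after throw: [b1@8:L b2@10:L b3@11:R b4@12:L]
Beat 6 (L): throw ball5 h=8 -> lands@14:L; in-air after throw: [b1@8:L b2@10:L b3@11:R b4@12:L b5@14:L]
Beat 7 (R): throw ball6 h=8 -> lands@15:R; in-air after throw: [b1@8:L b2@10:L b3@11:R b4@12:L b5@14:L b6@15:R]
Beat 8 (L): throw ball1 h=1 -> lands@9:R; in-air after throw: [b1@9:R b2@10:L b3@11:R b4@12:L b5@14:L b6@15:R]
Beat 9 (R): throw ball1 h=7 -> lands@16:L; in-air after throw: [b2@10:L b3@11:R b4@12:L b5@14:L b6@15:R b1@16:L]
Beat 10 (L): throw ball2 h=8 -> lands@18:L; in-air after throw: [b3@11:R b4@12:L b5@14:L b6@15:R b1@16:L b2@18:L]
Beat 11 (R): throw ball3 h=8 -> lands@19:R; in-air after throw: [b4@12:L b5@14:L b6@15:R b1@16:L b2@18:L b3@19:R]
Beat 12 (L): throw ball4 h=1 -> lands@13:R; in-air after throw: [b4@13:R b5@14:L b6@15:R b1@16:L b2@18:L b3@19:R]
Beat 13 (R): throw ball4 h=7 -> lands@20:L; in-air after throw: [b5@14:L b6@15:R b1@16:L b2@18:L b3@19:R b4@20:L]
Ball 2: thrown@2 h=8 -> first land @10; rethrown@10 h=8 -> second land @18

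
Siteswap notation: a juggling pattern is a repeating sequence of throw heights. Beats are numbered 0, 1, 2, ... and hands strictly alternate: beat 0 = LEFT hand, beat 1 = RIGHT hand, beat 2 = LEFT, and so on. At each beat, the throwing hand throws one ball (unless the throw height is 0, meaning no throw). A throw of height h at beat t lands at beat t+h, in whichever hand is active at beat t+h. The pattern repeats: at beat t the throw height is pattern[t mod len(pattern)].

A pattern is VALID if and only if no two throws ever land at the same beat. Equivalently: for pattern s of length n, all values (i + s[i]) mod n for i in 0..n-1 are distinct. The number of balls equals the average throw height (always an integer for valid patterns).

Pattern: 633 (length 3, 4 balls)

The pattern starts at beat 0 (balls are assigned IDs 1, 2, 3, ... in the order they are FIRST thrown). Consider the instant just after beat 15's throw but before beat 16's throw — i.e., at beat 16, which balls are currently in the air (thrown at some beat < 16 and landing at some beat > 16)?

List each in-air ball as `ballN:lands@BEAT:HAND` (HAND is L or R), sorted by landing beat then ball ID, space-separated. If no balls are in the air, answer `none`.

Answer: ball3:lands@17:R ball1:lands@18:L ball4:lands@21:R

Derivation:
Beat 0 (L): throw ball1 h=6 -> lands@6:L; in-air after throw: [b1@6:L]
Beat 1 (R): throw ball2 h=3 -> lands@4:L; in-air after throw: [b2@4:L b1@6:L]
Beat 2 (L): throw ball3 h=3 -> lands@5:R; in-air after throw: [b2@4:L b3@5:R b1@6:L]
Beat 3 (R): throw ball4 h=6 -> lands@9:R; in-air after throw: [b2@4:L b3@5:R b1@6:L b4@9:R]
Beat 4 (L): throw ball2 h=3 -> lands@7:R; in-air after throw: [b3@5:R b1@6:L b2@7:R b4@9:R]
Beat 5 (R): throw ball3 h=3 -> lands@8:L; in-air after throw: [b1@6:L b2@7:R b3@8:L b4@9:R]
Beat 6 (L): throw ball1 h=6 -> lands@12:L; in-air after throw: [b2@7:R b3@8:L b4@9:R b1@12:L]
Beat 7 (R): throw ball2 h=3 -> lands@10:L; in-air after throw: [b3@8:L b4@9:R b2@10:L b1@12:L]
Beat 8 (L): throw ball3 h=3 -> lands@11:R; in-air after throw: [b4@9:R b2@10:L b3@11:R b1@12:L]
Beat 9 (R): throw ball4 h=6 -> lands@15:R; in-air after throw: [b2@10:L b3@11:R b1@12:L b4@15:R]
Beat 10 (L): throw ball2 h=3 -> lands@13:R; in-air after throw: [b3@11:R b1@12:L b2@13:R b4@15:R]
Beat 11 (R): throw ball3 h=3 -> lands@14:L; in-air after throw: [b1@12:L b2@13:R b3@14:L b4@15:R]
Beat 12 (L): throw ball1 h=6 -> lands@18:L; in-air after throw: [b2@13:R b3@14:L b4@15:R b1@18:L]
Beat 13 (R): throw ball2 h=3 -> lands@16:L; in-air after throw: [b3@14:L b4@15:R b2@16:L b1@18:L]
Beat 14 (L): throw ball3 h=3 -> lands@17:R; in-air after throw: [b4@15:R b2@16:L b3@17:R b1@18:L]
Beat 15 (R): throw ball4 h=6 -> lands@21:R; in-air after throw: [b2@16:L b3@17:R b1@18:L b4@21:R]
Beat 16 (L): throw ball2 h=3 -> lands@19:R; in-air after throw: [b3@17:R b1@18:L b2@19:R b4@21:R]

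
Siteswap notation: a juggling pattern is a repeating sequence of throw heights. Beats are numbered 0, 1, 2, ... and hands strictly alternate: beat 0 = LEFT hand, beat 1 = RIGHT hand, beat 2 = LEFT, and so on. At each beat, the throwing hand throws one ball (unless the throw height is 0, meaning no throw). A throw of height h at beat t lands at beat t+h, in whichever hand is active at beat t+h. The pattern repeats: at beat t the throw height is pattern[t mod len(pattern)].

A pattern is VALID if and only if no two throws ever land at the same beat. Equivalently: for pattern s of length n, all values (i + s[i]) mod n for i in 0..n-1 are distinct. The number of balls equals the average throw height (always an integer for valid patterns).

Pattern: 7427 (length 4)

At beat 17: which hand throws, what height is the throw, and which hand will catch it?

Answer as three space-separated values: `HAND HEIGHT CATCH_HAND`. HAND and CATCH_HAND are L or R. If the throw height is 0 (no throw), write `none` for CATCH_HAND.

Beat 17: 17 mod 2 = 1, so hand = R
Throw height = pattern[17 mod 4] = pattern[1] = 4
Lands at beat 17+4=21, 21 mod 2 = 1, so catch hand = R

Answer: R 4 R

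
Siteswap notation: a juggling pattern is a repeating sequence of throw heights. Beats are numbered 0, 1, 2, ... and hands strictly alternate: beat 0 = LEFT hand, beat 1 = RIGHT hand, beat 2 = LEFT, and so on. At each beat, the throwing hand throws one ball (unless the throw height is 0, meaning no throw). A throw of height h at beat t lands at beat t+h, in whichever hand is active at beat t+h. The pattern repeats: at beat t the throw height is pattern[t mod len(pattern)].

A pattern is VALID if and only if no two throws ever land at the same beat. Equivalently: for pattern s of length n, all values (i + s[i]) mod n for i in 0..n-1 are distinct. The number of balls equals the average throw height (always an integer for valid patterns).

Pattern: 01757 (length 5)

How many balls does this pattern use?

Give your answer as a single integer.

Answer: 4

Derivation:
Pattern = [0, 1, 7, 5, 7], length n = 5
  position 0: throw height = 0, running sum = 0
  position 1: throw height = 1, running sum = 1
  position 2: throw height = 7, running sum = 8
  position 3: throw height = 5, running sum = 13
  position 4: throw height = 7, running sum = 20
Total sum = 20; balls = sum / n = 20 / 5 = 4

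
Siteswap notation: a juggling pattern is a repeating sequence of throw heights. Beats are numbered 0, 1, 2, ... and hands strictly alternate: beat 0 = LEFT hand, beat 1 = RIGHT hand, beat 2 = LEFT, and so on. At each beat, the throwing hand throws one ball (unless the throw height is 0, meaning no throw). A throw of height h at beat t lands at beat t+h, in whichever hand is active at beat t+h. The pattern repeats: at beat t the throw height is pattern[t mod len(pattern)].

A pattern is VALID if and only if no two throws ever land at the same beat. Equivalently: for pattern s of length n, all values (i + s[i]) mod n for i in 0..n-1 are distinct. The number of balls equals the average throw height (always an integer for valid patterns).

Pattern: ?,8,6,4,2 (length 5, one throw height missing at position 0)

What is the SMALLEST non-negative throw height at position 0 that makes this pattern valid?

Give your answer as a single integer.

i=0: s[i]=? (unknown)
i=1: (1 + 8) mod 5 = 4
i=2: (2 + 6) mod 5 = 3
i=3: (3 + 4) mod 5 = 2
i=4: (4 + 2) mod 5 = 1
Known residues: [1, 2, 3, 4]; need a permutation of 0..4, so missing residue r = 0
Need (0 + s) mod 5 = 0; smallest s = (0 - 0) mod 5 = 0

Answer: 0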